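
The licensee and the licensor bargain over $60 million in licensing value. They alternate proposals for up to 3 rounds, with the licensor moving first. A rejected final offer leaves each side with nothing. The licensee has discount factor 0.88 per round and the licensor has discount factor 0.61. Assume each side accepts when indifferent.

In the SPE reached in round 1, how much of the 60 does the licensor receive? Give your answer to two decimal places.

39.41

Solve by backward induction from round 3.
Round 3 (the licensor proposes): the licensee will accept anything ≥ 0, so the licensor offers 0 and keeps 60.
Round 2 (the licensee proposes): the licensor can get 60 next round, worth 0.61 × 60 = 36.6 now; the licensee offers that and keeps 23.4.
Round 1 (the licensor proposes): the licensee can get 23.4 next round, worth 0.88 × 23.4 = 20.592 now, so the licensor offers 20.592, keeping 39.408.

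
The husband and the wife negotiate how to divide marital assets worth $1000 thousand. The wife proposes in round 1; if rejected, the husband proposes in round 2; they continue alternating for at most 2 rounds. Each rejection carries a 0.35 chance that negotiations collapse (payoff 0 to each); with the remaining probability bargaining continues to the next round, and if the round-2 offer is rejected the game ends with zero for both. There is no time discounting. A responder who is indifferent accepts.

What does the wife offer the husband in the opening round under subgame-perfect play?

Round 2 (the husband proposes): rejection yields 0 for the wife; the husband offers 0 and keeps 1000.
Round 1 (the wife proposes): rejecting gives the husband an expected 0.65 × 1000 = 650, so the wife offers 650, keeping 350.

650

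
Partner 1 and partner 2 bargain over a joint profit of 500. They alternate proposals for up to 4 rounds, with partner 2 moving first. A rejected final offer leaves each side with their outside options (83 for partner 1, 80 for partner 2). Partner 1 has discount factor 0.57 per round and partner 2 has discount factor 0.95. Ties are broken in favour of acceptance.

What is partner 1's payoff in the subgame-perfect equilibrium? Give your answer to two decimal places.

Round 4 (partner 1 proposes): partner 2 gets 80 if talks fail, so partner 1 offers 80 and keeps 420.
Round 3 (partner 2 proposes): partner 1 can get 420 next round, worth 0.57 × 420 = 239.4 now. Partner 2 offers 239.4 and keeps 500 − 239.4 = 260.6.
Round 2 (partner 1 proposes): partner 2 can get 260.6 next round, worth 0.95 × 260.6 = 247.57 now, so partner 1 offers 247.57, keeping 252.43.
Round 1 (partner 2 proposes): partner 1 can get 252.43 next round, worth 0.57 × 252.43 = 143.8851 now, so partner 2 offers 143.8851, keeping 356.1149.

143.89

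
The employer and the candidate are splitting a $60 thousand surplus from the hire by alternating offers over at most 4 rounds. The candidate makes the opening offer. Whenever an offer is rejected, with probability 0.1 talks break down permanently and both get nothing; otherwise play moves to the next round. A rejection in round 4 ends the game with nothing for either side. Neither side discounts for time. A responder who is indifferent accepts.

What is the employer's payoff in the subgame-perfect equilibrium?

Round 4 (the employer proposes): the candidate will accept anything ≥ 0, so the employer offers 0 and keeps 60.
Round 3 (the candidate proposes): rejecting gives the employer an expected 0.9 × 60 = 54. The candidate offers 54 and keeps 60 − 54 = 6.
Round 2 (the employer proposes): rejecting gives the candidate an expected 0.9 × 6 = 5.4, so the employer offers 5.4, keeping 54.6.
Round 1 (the candidate proposes): rejecting gives the employer an expected 0.9 × 54.6 = 49.14; the candidate offers that and keeps 10.86.

49.14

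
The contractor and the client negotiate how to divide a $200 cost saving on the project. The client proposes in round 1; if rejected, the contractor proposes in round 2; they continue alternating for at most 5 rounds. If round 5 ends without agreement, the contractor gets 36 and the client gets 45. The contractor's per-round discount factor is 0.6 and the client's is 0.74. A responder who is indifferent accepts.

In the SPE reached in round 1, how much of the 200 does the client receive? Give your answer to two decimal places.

Round 5 (the client proposes): the contractor gets 36 if talks fail, so the client offers 36 and keeps 164.
Round 4 (the contractor proposes): the client can get 164 next round, worth 0.74 × 164 = 121.36 now. The contractor offers 121.36 and keeps 200 − 121.36 = 78.64.
Round 3 (the client proposes): the contractor can get 78.64 next round, worth 0.6 × 78.64 = 47.184 now, so the client offers 47.184, keeping 152.816.
Round 2 (the contractor proposes): the client can get 152.816 next round, worth 0.74 × 152.816 = 113.08384 now; the contractor offers that and keeps 86.91616.
Round 1 (the client proposes): the contractor can get 86.91616 next round, worth 0.6 × 86.91616 = 52.149696 now. The client offers 52.149696 and keeps 200 − 52.149696 = 147.850304.

147.85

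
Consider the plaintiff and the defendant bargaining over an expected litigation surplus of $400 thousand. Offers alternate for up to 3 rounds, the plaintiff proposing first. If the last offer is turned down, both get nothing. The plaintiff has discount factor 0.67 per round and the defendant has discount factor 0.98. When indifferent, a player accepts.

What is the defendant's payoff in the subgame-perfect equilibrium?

Round 3 (the plaintiff proposes): the defendant will accept anything ≥ 0, so the plaintiff offers 0 and keeps 400.
Round 2 (the defendant proposes): the plaintiff can get 400 next round, worth 0.67 × 400 = 268 now, so the defendant offers 268, keeping 132.
Round 1 (the plaintiff proposes): the defendant can get 132 next round, worth 0.98 × 132 = 129.36 now. The plaintiff offers 129.36 and keeps 400 − 129.36 = 270.64.

129.36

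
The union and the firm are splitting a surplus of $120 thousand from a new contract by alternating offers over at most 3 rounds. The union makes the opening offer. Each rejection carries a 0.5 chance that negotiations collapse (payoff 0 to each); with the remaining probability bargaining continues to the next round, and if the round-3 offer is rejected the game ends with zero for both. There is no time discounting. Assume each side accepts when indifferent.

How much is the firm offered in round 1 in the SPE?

30

Round 3 (the union proposes): the firm will accept anything ≥ 0, so the union offers 0 and keeps 120.
Round 2 (the firm proposes): rejecting gives the union an expected 0.5 × 120 = 60; the firm offers that and keeps 60.
Round 1 (the union proposes): rejecting gives the firm an expected 0.5 × 60 = 30; the union offers that and keeps 90.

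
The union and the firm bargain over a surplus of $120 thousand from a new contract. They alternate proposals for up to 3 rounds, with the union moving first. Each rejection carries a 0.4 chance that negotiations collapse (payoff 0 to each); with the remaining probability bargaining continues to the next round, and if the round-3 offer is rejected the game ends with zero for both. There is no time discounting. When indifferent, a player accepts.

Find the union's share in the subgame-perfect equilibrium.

91.2

Round 3 (the union proposes): the firm will accept anything ≥ 0, so the union offers 0 and keeps 120.
Round 2 (the firm proposes): rejecting gives the union an expected 0.6 × 120 = 72. The firm offers 72 and keeps 120 − 72 = 48.
Round 1 (the union proposes): rejecting gives the firm an expected 0.6 × 48 = 28.8; the union offers that and keeps 91.2.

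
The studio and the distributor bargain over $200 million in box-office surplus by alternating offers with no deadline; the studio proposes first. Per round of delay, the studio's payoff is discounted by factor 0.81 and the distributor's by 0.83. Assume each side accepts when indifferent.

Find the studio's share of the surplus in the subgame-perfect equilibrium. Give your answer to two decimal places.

In a stationary SPE each proposer offers the other exactly their discounted continuation value.
If the studio keeps x when proposing and the distributor keeps y when proposing, then x = 200 − 0.83y and y = 200 − 0.81x.
Solving: x = 200(1 − 0.83) / (1 − 0.81·0.83) = 34 / 0.3277 ≈ 103.7534.
The distributor gets 200 − 103.7534 ≈ 96.2466.

103.75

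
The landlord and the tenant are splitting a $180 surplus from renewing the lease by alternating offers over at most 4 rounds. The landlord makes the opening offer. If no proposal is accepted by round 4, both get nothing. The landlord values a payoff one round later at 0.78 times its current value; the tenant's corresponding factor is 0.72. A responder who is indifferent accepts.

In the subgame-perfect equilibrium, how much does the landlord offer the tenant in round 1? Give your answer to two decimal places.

Round 4 (the tenant proposes): rejection yields 0 for the landlord; the tenant offers 0 and keeps 180.
Round 3 (the landlord proposes): the tenant can get 180 next round, worth 0.72 × 180 = 129.6 now. The landlord offers 129.6 and keeps 180 − 129.6 = 50.4.
Round 2 (the tenant proposes): the landlord can get 50.4 next round, worth 0.78 × 50.4 = 39.312 now, so the tenant offers 39.312, keeping 140.688.
Round 1 (the landlord proposes): the tenant can get 140.688 next round, worth 0.72 × 140.688 = 101.29536 now, so the landlord offers 101.29536, keeping 78.70464.

101.30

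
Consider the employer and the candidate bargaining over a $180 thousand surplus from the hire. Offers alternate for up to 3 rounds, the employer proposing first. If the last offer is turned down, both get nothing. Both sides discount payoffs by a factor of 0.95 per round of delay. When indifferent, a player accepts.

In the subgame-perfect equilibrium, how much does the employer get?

Round 3 (the employer proposes): the candidate will accept anything ≥ 0, so the employer offers 0 and keeps 180.
Round 2 (the candidate proposes): the employer can get 180 next round, worth 0.95 × 180 = 171 now, so the candidate offers 171, keeping 9.
Round 1 (the employer proposes): the candidate can get 9 next round, worth 0.95 × 9 = 8.55 now; the employer offers that and keeps 171.45.

171.45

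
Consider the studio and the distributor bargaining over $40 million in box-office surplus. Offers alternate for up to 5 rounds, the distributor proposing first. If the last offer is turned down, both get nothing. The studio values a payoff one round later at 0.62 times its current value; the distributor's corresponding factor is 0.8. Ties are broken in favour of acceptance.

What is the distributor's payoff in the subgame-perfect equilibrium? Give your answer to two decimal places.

By backward induction:
Round 5 (the distributor proposes): rejection yields 0 for the studio; the distributor offers 0 and keeps 40.
Round 4 (the studio proposes): the distributor can get 40 next round, worth 0.8 × 40 = 32 now; the studio offers that and keeps 8.
Round 3 (the distributor proposes): the studio can get 8 next round, worth 0.62 × 8 = 4.96 now; the distributor offers that and keeps 35.04.
Round 2 (the studio proposes): the distributor can get 35.04 next round, worth 0.8 × 35.04 = 28.032 now; the studio offers that and keeps 11.968.
Round 1 (the distributor proposes): the studio can get 11.968 next round, worth 0.62 × 11.968 = 7.42016 now, so the distributor offers 7.42016, keeping 32.57984.

32.58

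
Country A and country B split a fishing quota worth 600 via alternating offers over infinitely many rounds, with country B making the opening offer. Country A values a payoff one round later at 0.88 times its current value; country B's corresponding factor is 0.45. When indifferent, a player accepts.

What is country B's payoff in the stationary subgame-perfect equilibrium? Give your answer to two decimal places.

Let x be country B's share when country B proposes and y be country A's share when country A proposes.
Country A accepts iff offered ≥ 0.88·y, so x = 600 − 0.88y. Symmetrically y = 600 − 0.45x.
Substituting: x = 600 − 0.88(600 − 0.45x), giving x(1 − 0.45·0.88) = 600(1 − 0.88).
So x = 600 × 0.12 / 0.604 ≈ 119.2053, and country A receives 600 − x ≈ 480.7947.

119.21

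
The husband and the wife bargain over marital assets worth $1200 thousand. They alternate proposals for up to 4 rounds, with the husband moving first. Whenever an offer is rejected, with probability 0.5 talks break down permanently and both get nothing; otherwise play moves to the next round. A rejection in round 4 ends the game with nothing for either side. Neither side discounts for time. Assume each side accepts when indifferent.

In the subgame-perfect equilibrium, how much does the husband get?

Round 4 (the wife proposes): rejection yields 0 for the husband; the wife offers 0 and keeps 1200.
Round 3 (the husband proposes): rejecting gives the wife an expected 0.5 × 1200 = 600; the husband offers that and keeps 600.
Round 2 (the wife proposes): rejecting gives the husband an expected 0.5 × 600 = 300, so the wife offers 300, keeping 900.
Round 1 (the husband proposes): rejecting gives the wife an expected 0.5 × 900 = 450; the husband offers that and keeps 750.

750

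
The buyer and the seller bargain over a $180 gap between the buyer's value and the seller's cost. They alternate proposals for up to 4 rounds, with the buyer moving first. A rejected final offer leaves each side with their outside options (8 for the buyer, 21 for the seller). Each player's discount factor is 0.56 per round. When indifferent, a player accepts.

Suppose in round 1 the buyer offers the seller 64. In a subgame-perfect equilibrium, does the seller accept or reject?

Round 4 (the seller proposes): the buyer gets 8 if talks fail, so the seller offers 8 and keeps 172.
Round 3 (the buyer proposes): the seller can get 172 next round, worth 0.56 × 172 = 96.32 now. The buyer offers 96.32 and keeps 180 − 96.32 = 83.68.
Round 2 (the seller proposes): the buyer can get 83.68 next round, worth 0.56 × 83.68 = 46.8608 now, so the seller offers 46.8608, keeping 133.1392.
So by rejecting in round 1, the seller gets 133.1392 next round, worth 0.56 × 133.1392 = 74.557952 now.
Offer 64 < 74.557952, so the seller rejects.

Reject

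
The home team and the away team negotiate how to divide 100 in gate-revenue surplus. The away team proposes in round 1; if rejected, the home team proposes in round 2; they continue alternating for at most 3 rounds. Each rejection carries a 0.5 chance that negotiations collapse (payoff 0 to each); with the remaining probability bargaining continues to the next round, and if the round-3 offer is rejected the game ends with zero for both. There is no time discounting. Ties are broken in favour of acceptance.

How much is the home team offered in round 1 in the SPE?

By backward induction:
Round 3 (the away team proposes): the home team will accept anything ≥ 0, so the away team offers 0 and keeps 100.
Round 2 (the home team proposes): rejecting gives the away team an expected 0.5 × 100 = 50; the home team offers that and keeps 50.
Round 1 (the away team proposes): rejecting gives the home team an expected 0.5 × 50 = 25, so the away team offers 25, keeping 75.

25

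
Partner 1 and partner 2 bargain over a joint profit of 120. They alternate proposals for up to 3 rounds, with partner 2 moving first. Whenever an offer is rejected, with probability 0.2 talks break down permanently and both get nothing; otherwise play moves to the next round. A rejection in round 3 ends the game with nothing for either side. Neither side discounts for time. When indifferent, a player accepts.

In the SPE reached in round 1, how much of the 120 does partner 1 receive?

By backward induction:
Round 3 (partner 2 proposes): partner 1 will accept anything ≥ 0, so partner 2 offers 0 and keeps 120.
Round 2 (partner 1 proposes): rejecting gives partner 2 an expected 0.8 × 120 = 96; partner 1 offers that and keeps 24.
Round 1 (partner 2 proposes): rejecting gives partner 1 an expected 0.8 × 24 = 19.2. Partner 2 offers 19.2 and keeps 120 − 19.2 = 100.8.

19.2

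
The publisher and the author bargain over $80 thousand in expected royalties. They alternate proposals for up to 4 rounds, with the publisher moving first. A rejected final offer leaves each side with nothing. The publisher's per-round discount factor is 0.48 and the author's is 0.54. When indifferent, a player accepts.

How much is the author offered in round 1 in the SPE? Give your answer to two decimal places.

33.66

Round 4 (the author proposes): rejection yields 0 for the publisher; the author offers 0 and keeps 80.
Round 3 (the publisher proposes): the author can get 80 next round, worth 0.54 × 80 = 43.2 now. The publisher offers 43.2 and keeps 80 − 43.2 = 36.8.
Round 2 (the author proposes): the publisher can get 36.8 next round, worth 0.48 × 36.8 = 17.664 now; the author offers that and keeps 62.336.
Round 1 (the publisher proposes): the author can get 62.336 next round, worth 0.54 × 62.336 = 33.66144 now, so the publisher offers 33.66144, keeping 46.33856.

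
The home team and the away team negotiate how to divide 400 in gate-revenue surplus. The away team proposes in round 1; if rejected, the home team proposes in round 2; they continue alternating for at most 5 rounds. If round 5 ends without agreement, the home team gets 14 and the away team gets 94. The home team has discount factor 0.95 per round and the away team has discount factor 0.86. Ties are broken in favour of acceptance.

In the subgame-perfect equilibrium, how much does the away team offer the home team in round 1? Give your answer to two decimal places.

Round 5 (the away team proposes): the home team gets 14 if talks fail, so the away team offers 14 and keeps 386.
Round 4 (the home team proposes): the away team can get 386 next round, worth 0.86 × 386 = 331.96 now; the home team offers that and keeps 68.04.
Round 3 (the away team proposes): the home team can get 68.04 next round, worth 0.95 × 68.04 = 64.638 now, so the away team offers 64.638, keeping 335.362.
Round 2 (the home team proposes): the away team can get 335.362 next round, worth 0.86 × 335.362 = 288.41132 now, so the home team offers 288.41132, keeping 111.58868.
Round 1 (the away team proposes): the home team can get 111.58868 next round, worth 0.95 × 111.58868 = 106.009246 now. The away team offers 106.009246 and keeps 400 − 106.009246 = 293.990754.

106.01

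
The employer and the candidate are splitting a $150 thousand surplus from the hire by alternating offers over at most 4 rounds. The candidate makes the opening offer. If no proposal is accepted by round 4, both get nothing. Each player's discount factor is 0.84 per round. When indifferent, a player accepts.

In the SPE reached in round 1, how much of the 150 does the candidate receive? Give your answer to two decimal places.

By backward induction:
Round 4 (the employer proposes): the candidate will accept anything ≥ 0, so the employer offers 0 and keeps 150.
Round 3 (the candidate proposes): the employer can get 150 next round, worth 0.84 × 150 = 126 now. The candidate offers 126 and keeps 150 − 126 = 24.
Round 2 (the employer proposes): the candidate can get 24 next round, worth 0.84 × 24 = 20.16 now; the employer offers that and keeps 129.84.
Round 1 (the candidate proposes): the employer can get 129.84 next round, worth 0.84 × 129.84 = 109.0656 now; the candidate offers that and keeps 40.9344.

40.93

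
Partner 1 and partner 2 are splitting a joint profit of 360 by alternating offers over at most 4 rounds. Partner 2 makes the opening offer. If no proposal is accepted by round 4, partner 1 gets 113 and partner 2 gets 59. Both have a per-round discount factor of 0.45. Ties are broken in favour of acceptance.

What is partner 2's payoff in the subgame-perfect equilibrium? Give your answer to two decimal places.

243.47

Round 4 (partner 1 proposes): partner 2 gets 59 if talks fail, so partner 1 offers 59 and keeps 301.
Round 3 (partner 2 proposes): partner 1 can get 301 next round, worth 0.45 × 301 = 135.45 now, so partner 2 offers 135.45, keeping 224.55.
Round 2 (partner 1 proposes): partner 2 can get 224.55 next round, worth 0.45 × 224.55 = 101.0475 now. Partner 1 offers 101.0475 and keeps 360 − 101.0475 = 258.9525.
Round 1 (partner 2 proposes): partner 1 can get 258.9525 next round, worth 0.45 × 258.9525 = 116.528625 now. Partner 2 offers 116.528625 and keeps 360 − 116.528625 = 243.471375.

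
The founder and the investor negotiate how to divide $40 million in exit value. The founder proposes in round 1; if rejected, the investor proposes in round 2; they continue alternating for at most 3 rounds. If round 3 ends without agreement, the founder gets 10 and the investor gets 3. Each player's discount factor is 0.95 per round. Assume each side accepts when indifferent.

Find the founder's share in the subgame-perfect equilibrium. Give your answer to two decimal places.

Work backward from the last round.
Round 3 (the founder proposes): the investor gets 3 if talks fail, so the founder offers 3 and keeps 37.
Round 2 (the investor proposes): the founder can get 37 next round, worth 0.95 × 37 = 35.15 now; the investor offers that and keeps 4.85.
Round 1 (the founder proposes): the investor can get 4.85 next round, worth 0.95 × 4.85 = 4.6075 now; the founder offers that and keeps 35.3925.

35.39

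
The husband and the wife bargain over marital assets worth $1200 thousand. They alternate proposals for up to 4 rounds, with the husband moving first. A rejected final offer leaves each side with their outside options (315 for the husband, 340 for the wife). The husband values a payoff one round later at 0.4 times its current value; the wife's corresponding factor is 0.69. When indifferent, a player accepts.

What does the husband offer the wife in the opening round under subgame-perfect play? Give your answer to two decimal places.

665.34

Round 4 (the wife proposes): the husband gets 315 if talks fail, so the wife offers 315 and keeps 885.
Round 3 (the husband proposes): the wife can get 885 next round, worth 0.69 × 885 = 610.65 now. The husband offers 610.65 and keeps 1200 − 610.65 = 589.35.
Round 2 (the wife proposes): the husband can get 589.35 next round, worth 0.4 × 589.35 = 235.74 now; the wife offers that and keeps 964.26.
Round 1 (the husband proposes): the wife can get 964.26 next round, worth 0.69 × 964.26 = 665.3394 now, so the husband offers 665.3394, keeping 534.6606.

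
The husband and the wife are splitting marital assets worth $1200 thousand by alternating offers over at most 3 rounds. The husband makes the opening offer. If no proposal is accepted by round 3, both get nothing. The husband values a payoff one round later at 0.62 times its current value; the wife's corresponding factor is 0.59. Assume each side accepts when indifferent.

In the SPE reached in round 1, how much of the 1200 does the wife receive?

269.04

Solve by backward induction from round 3.
Round 3 (the husband proposes): rejection yields 0 for the wife; the husband offers 0 and keeps 1200.
Round 2 (the wife proposes): the husband can get 1200 next round, worth 0.62 × 1200 = 744 now; the wife offers that and keeps 456.
Round 1 (the husband proposes): the wife can get 456 next round, worth 0.59 × 456 = 269.04 now; the husband offers that and keeps 930.96.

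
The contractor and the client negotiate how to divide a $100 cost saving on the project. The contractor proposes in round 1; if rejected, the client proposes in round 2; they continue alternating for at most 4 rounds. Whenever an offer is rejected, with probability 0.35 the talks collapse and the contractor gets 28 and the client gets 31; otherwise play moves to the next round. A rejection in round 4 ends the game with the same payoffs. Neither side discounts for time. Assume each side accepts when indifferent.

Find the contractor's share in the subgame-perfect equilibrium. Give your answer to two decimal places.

48.41

Round 4 (the client proposes): the contractor gets 28 if talks fail, so the client offers 28 and keeps 72.
Round 3 (the contractor proposes): rejecting gives the client an expected 0.65 × 72 + 0.35 × 31 = 57.65; the contractor offers that and keeps 42.35.
Round 2 (the client proposes): rejecting gives the contractor an expected 0.65 × 42.35 + 0.35 × 28 = 37.3275; the client offers that and keeps 62.6725.
Round 1 (the contractor proposes): rejecting gives the client an expected 0.65 × 62.6725 + 0.35 × 31 = 51.587125, so the contractor offers 51.587125, keeping 48.412875.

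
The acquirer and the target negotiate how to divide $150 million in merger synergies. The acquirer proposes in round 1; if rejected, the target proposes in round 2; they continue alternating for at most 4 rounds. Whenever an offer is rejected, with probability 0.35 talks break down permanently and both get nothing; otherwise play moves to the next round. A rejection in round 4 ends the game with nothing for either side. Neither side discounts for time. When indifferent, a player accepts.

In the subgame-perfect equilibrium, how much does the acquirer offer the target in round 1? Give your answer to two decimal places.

75.32

Round 4 (the target proposes): rejection yields 0 for the acquirer; the target offers 0 and keeps 150.
Round 3 (the acquirer proposes): rejecting gives the target an expected 0.65 × 150 = 97.5, so the acquirer offers 97.5, keeping 52.5.
Round 2 (the target proposes): rejecting gives the acquirer an expected 0.65 × 52.5 = 34.125; the target offers that and keeps 115.875.
Round 1 (the acquirer proposes): rejecting gives the target an expected 0.65 × 115.875 = 75.31875. The acquirer offers 75.31875 and keeps 150 − 75.31875 = 74.68125.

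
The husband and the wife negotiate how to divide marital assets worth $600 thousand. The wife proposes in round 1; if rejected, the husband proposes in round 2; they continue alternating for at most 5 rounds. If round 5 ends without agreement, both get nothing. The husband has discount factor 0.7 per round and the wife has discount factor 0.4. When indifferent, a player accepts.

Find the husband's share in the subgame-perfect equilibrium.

Round 5 (the wife proposes): the husband will accept anything ≥ 0, so the wife offers 0 and keeps 600.
Round 4 (the husband proposes): the wife can get 600 next round, worth 0.4 × 600 = 240 now. The husband offers 240 and keeps 600 − 240 = 360.
Round 3 (the wife proposes): the husband can get 360 next round, worth 0.7 × 360 = 252 now; the wife offers that and keeps 348.
Round 2 (the husband proposes): the wife can get 348 next round, worth 0.4 × 348 = 139.2 now. The husband offers 139.2 and keeps 600 − 139.2 = 460.8.
Round 1 (the wife proposes): the husband can get 460.8 next round, worth 0.7 × 460.8 = 322.56 now. The wife offers 322.56 and keeps 600 − 322.56 = 277.44.

322.56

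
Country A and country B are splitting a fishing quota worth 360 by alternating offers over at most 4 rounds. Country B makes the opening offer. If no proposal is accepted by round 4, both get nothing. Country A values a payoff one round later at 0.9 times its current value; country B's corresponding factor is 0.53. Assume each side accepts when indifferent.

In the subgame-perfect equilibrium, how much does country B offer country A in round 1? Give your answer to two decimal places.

Solve by backward induction from round 4.
Round 4 (country A proposes): country B will accept anything ≥ 0, so country A offers 0 and keeps 360.
Round 3 (country B proposes): country A can get 360 next round, worth 0.9 × 360 = 324 now; country B offers that and keeps 36.
Round 2 (country A proposes): country B can get 36 next round, worth 0.53 × 36 = 19.08 now, so country A offers 19.08, keeping 340.92.
Round 1 (country B proposes): country A can get 340.92 next round, worth 0.9 × 340.92 = 306.828 now; country B offers that and keeps 53.172.

306.83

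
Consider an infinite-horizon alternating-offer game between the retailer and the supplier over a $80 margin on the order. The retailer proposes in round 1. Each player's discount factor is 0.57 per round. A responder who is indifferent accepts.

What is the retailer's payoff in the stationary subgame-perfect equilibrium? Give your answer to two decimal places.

50.96

Let x be the retailer's share when the retailer proposes and y be the supplier's share when the supplier proposes.
The supplier accepts iff offered ≥ 0.57·y, so x = 80 − 0.57y. Symmetrically y = 80 − 0.57x.
Substituting: x = 80 − 0.57(80 − 0.57x), giving x(1 − 0.57·0.57) = 80(1 − 0.57).
So x = 80 × 0.43 / 0.6751 ≈ 50.9554, and the supplier receives 80 − x ≈ 29.0446.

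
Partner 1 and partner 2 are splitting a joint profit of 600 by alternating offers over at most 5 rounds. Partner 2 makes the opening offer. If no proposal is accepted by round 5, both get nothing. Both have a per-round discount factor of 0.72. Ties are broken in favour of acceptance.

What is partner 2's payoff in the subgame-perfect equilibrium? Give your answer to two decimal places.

416.33

Work backward from the last round.
Round 5 (partner 2 proposes): rejection yields 0 for partner 1; partner 2 offers 0 and keeps 600.
Round 4 (partner 1 proposes): partner 2 can get 600 next round, worth 0.72 × 600 = 432 now. Partner 1 offers 432 and keeps 600 − 432 = 168.
Round 3 (partner 2 proposes): partner 1 can get 168 next round, worth 0.72 × 168 = 120.96 now. Partner 2 offers 120.96 and keeps 600 − 120.96 = 479.04.
Round 2 (partner 1 proposes): partner 2 can get 479.04 next round, worth 0.72 × 479.04 = 344.9088 now, so partner 1 offers 344.9088, keeping 255.0912.
Round 1 (partner 2 proposes): partner 1 can get 255.0912 next round, worth 0.72 × 255.0912 = 183.665664 now, so partner 2 offers 183.665664, keeping 416.334336.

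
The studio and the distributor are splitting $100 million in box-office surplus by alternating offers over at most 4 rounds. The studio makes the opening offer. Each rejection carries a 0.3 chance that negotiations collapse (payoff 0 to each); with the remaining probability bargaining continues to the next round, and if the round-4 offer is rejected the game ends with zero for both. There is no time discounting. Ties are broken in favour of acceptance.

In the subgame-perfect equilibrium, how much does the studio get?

44.7

Round 4 (the distributor proposes): rejection yields 0 for the studio; the distributor offers 0 and keeps 100.
Round 3 (the studio proposes): rejecting gives the distributor an expected 0.7 × 100 = 70; the studio offers that and keeps 30.
Round 2 (the distributor proposes): rejecting gives the studio an expected 0.7 × 30 = 21, so the distributor offers 21, keeping 79.
Round 1 (the studio proposes): rejecting gives the distributor an expected 0.7 × 79 = 55.3; the studio offers that and keeps 44.7.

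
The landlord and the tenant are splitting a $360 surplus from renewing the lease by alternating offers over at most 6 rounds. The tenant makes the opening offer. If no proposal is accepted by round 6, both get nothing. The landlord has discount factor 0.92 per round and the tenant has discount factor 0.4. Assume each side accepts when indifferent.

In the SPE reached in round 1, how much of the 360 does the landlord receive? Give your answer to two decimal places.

316.70

By backward induction:
Round 6 (the landlord proposes): the tenant will accept anything ≥ 0, so the landlord offers 0 and keeps 360.
Round 5 (the tenant proposes): the landlord can get 360 next round, worth 0.92 × 360 = 331.2 now; the tenant offers that and keeps 28.8.
Round 4 (the landlord proposes): the tenant can get 28.8 next round, worth 0.4 × 28.8 = 11.52 now. The landlord offers 11.52 and keeps 360 − 11.52 = 348.48.
Round 3 (the tenant proposes): the landlord can get 348.48 next round, worth 0.92 × 348.48 = 320.6016 now; the tenant offers that and keeps 39.3984.
Round 2 (the landlord proposes): the tenant can get 39.3984 next round, worth 0.4 × 39.3984 = 15.75936 now; the landlord offers that and keeps 344.24064.
Round 1 (the tenant proposes): the landlord can get 344.24064 next round, worth 0.92 × 344.24064 = 316.7013888 now. The tenant offers 316.7013888 and keeps 360 − 316.7013888 = 43.2986112.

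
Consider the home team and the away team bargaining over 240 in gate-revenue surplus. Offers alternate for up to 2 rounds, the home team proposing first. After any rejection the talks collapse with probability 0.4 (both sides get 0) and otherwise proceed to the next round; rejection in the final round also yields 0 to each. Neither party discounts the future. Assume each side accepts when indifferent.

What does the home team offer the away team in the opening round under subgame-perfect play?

144

Round 2 (the away team proposes): rejection yields 0 for the home team; the away team offers 0 and keeps 240.
Round 1 (the home team proposes): rejecting gives the away team an expected 0.6 × 240 = 144, so the home team offers 144, keeping 96.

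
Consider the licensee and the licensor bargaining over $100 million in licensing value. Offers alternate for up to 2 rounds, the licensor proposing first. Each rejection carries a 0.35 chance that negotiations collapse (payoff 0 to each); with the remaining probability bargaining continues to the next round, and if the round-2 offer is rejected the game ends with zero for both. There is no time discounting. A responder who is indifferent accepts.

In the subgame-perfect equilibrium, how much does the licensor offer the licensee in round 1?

65

By backward induction:
Round 2 (the licensee proposes): the licensor will accept anything ≥ 0, so the licensee offers 0 and keeps 100.
Round 1 (the licensor proposes): rejecting gives the licensee an expected 0.65 × 100 = 65; the licensor offers that and keeps 35.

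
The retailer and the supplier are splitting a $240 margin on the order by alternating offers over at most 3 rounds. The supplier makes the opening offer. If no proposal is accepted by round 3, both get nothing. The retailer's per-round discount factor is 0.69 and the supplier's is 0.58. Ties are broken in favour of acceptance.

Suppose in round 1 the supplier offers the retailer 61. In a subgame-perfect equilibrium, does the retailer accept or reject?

Reject

Work out the retailer's continuation value if the offer is rejected.
Round 3 (the supplier proposes): the retailer will accept anything ≥ 0, so the supplier offers 0 and keeps 240.
Round 2 (the retailer proposes): the supplier can get 240 next round, worth 0.58 × 240 = 139.2 now, so the retailer offers 139.2, keeping 100.8.
So by rejecting in round 1, the retailer gets 100.8 next round, worth 0.69 × 100.8 = 69.552 now.
Offer 61 < 69.552, so the retailer rejects.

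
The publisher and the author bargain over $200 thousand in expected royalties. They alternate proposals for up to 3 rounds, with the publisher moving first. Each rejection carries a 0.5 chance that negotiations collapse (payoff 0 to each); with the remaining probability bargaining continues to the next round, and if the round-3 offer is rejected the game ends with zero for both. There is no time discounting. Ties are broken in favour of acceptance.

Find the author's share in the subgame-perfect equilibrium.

By backward induction:
Round 3 (the publisher proposes): rejection yields 0 for the author; the publisher offers 0 and keeps 200.
Round 2 (the author proposes): rejecting gives the publisher an expected 0.5 × 200 = 100; the author offers that and keeps 100.
Round 1 (the publisher proposes): rejecting gives the author an expected 0.5 × 100 = 50; the publisher offers that and keeps 150.

50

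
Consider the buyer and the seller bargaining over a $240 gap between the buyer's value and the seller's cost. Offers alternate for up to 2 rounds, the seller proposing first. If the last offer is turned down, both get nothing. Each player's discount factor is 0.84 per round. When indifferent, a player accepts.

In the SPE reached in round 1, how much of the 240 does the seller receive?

38.4

Round 2 (the buyer proposes): the seller will accept anything ≥ 0, so the buyer offers 0 and keeps 240.
Round 1 (the seller proposes): the buyer can get 240 next round, worth 0.84 × 240 = 201.6 now. The seller offers 201.6 and keeps 240 − 201.6 = 38.4.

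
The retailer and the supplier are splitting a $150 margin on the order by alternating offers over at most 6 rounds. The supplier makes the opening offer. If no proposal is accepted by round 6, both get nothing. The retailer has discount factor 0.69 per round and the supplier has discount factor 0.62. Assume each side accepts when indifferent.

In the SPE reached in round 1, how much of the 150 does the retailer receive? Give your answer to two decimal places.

Round 6 (the retailer proposes): the supplier will accept anything ≥ 0, so the retailer offers 0 and keeps 150.
Round 5 (the supplier proposes): the retailer can get 150 next round, worth 0.69 × 150 = 103.5 now; the supplier offers that and keeps 46.5.
Round 4 (the retailer proposes): the supplier can get 46.5 next round, worth 0.62 × 46.5 = 28.83 now. The retailer offers 28.83 and keeps 150 − 28.83 = 121.17.
Round 3 (the supplier proposes): the retailer can get 121.17 next round, worth 0.69 × 121.17 = 83.6073 now. The supplier offers 83.6073 and keeps 150 − 83.6073 = 66.3927.
Round 2 (the retailer proposes): the supplier can get 66.3927 next round, worth 0.62 × 66.3927 = 41.163474 now; the retailer offers that and keeps 108.836526.
Round 1 (the supplier proposes): the retailer can get 108.836526 next round, worth 0.69 × 108.836526 = 75.09720294 now, so the supplier offers 75.09720294, keeping 74.90279706.

75.10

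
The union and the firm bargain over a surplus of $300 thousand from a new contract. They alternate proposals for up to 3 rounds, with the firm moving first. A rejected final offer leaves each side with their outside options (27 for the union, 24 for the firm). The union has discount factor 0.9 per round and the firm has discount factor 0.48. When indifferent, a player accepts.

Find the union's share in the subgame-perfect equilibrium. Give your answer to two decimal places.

152.06

Round 3 (the firm proposes): the union gets 27 if talks fail, so the firm offers 27 and keeps 273.
Round 2 (the union proposes): the firm can get 273 next round, worth 0.48 × 273 = 131.04 now, so the union offers 131.04, keeping 168.96.
Round 1 (the firm proposes): the union can get 168.96 next round, worth 0.9 × 168.96 = 152.064 now; the firm offers that and keeps 147.936.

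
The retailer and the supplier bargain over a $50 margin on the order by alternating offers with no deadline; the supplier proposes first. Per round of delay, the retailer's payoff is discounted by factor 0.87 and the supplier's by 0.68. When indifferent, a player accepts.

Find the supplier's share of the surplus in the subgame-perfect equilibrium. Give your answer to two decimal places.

When the supplier proposes, the retailer accepts any offer worth at least 0.87 times what the retailer would get by proposing next round; and vice versa.
This gives x = 50 − 0.87y and y = 50 − 0.68x, where x and y are each side's share when it proposes.
Hence (1 − 0.87·0.68)x = 50(1 − 0.87), i.e. 0.4084·x = 6.5.
x ≈ 15.9158; the retailer's share is 50 − x ≈ 34.0842.

15.92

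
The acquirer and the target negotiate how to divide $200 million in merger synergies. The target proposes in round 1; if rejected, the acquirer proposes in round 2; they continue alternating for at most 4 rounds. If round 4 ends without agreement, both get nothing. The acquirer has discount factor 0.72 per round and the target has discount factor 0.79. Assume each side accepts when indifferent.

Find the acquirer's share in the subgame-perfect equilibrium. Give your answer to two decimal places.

Round 4 (the acquirer proposes): rejection yields 0 for the target; the acquirer offers 0 and keeps 200.
Round 3 (the target proposes): the acquirer can get 200 next round, worth 0.72 × 200 = 144 now, so the target offers 144, keeping 56.
Round 2 (the acquirer proposes): the target can get 56 next round, worth 0.79 × 56 = 44.24 now; the acquirer offers that and keeps 155.76.
Round 1 (the target proposes): the acquirer can get 155.76 next round, worth 0.72 × 155.76 = 112.1472 now; the target offers that and keeps 87.8528.

112.15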